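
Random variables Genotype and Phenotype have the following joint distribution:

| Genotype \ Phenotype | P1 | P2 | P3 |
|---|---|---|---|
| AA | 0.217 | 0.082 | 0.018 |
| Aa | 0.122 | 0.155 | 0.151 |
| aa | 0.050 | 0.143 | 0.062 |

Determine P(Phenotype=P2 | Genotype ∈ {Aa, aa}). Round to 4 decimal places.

0.4363

P(Genotype=Aa) = 0.122 + 0.155 + 0.151 = 0.428.
P(Genotype=aa) = 0.050 + 0.143 + 0.062 = 0.255.
P(Genotype ∈ {Aa, aa}) = 0.428 + 0.255 = 0.683; P(Phenotype=P2, Genotype ∈ {Aa, aa}) = 0.155 + 0.143 = 0.298.
P(Phenotype=P2 | Genotype ∈ {Aa, aa}) = 0.298/0.683 = 0.4363.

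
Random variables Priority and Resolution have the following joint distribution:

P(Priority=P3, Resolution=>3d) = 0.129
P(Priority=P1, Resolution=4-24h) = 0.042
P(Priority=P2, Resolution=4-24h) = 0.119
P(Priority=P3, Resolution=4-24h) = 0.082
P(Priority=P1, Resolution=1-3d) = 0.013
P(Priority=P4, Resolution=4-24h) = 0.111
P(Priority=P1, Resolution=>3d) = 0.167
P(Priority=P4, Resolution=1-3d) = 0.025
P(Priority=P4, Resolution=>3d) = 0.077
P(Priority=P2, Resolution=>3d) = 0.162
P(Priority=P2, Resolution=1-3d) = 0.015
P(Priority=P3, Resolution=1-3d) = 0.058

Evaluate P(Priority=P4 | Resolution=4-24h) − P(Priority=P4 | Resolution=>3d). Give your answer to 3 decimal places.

P(Resolution=4-24h) = 0.042 + 0.119 + 0.082 + 0.111 = 0.354; P(Priority=P4 | Resolution=4-24h) = 0.111/0.354 = 0.3136.
P(Resolution=>3d) = 0.167 + 0.162 + 0.129 + 0.077 = 0.535; P(Priority=P4 | Resolution=>3d) = 0.077/0.535 = 0.1439.
Difference = 0.170.

0.170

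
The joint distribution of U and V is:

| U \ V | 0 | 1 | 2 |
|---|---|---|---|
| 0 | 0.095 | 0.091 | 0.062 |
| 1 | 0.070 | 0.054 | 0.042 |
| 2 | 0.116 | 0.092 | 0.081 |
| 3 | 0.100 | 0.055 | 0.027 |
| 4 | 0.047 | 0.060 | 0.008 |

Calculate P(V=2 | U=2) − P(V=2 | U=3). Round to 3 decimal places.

P(U=2) = 0.116 + 0.092 + 0.081 = 0.289; P(V=2 | U=2) = 0.081/0.289 = 0.2803.
P(U=3) = 0.100 + 0.055 + 0.027 = 0.182; P(V=2 | U=3) = 0.027/0.182 = 0.1484.
Difference = 0.132.

0.132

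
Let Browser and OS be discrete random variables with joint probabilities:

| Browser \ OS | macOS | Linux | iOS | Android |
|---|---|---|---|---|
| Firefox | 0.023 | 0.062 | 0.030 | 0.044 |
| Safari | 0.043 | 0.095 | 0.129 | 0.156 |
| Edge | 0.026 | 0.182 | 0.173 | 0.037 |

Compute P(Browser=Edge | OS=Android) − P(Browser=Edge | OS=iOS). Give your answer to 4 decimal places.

-0.3650

P(OS=Android) = 0.044 + 0.156 + 0.037 = 0.237; P(Browser=Edge | OS=Android) = 0.037/0.237 = 0.15612.
P(OS=iOS) = 0.030 + 0.129 + 0.173 = 0.332; P(Browser=Edge | OS=iOS) = 0.173/0.332 = 0.52108.
Difference = -0.3650.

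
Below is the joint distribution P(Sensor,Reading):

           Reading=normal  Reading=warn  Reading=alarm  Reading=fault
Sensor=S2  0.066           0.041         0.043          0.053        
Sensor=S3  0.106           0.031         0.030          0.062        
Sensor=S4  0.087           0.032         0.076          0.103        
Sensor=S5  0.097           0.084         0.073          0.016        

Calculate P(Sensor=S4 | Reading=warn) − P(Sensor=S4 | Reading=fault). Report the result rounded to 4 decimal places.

-0.2700

P(Reading=warn) = 0.041 + 0.031 + 0.032 + 0.084 = 0.188; P(Sensor=S4 | Reading=warn) = 0.032/0.188 = 0.17021.
P(Reading=fault) = 0.053 + 0.062 + 0.103 + 0.016 = 0.234; P(Sensor=S4 | Reading=fault) = 0.103/0.234 = 0.44017.
Difference = -0.2700.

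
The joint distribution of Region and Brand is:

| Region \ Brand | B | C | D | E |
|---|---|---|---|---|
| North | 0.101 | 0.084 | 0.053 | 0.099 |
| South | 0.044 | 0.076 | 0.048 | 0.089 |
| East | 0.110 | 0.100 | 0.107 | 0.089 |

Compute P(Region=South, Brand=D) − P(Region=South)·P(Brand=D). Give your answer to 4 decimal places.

-0.0055

P(Region=South) = 0.044 + 0.076 + 0.048 + 0.089 = 0.257.
P(Brand=D) = 0.053 + 0.048 + 0.107 = 0.208.
P(Region=South, Brand=D) − P(Region=South)P(Brand=D) = 0.048 − 0.257×0.208 = -0.0055.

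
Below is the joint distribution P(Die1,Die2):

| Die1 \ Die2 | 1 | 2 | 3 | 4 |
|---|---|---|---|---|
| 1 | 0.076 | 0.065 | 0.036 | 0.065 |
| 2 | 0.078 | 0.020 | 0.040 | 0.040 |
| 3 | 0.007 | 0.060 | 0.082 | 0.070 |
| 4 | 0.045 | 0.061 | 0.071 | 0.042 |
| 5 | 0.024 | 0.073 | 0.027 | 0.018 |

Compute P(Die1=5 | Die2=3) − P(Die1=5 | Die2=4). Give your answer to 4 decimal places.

0.0289

P(Die2=3) = 0.036 + 0.040 + 0.082 + 0.071 + 0.027 = 0.256; P(Die1=5 | Die2=3) = 0.027/0.256 = 0.10547.
P(Die2=4) = 0.065 + 0.040 + 0.070 + 0.042 + 0.018 = 0.235; P(Die1=5 | Die2=4) = 0.018/0.235 = 0.07660.
Difference = 0.0289.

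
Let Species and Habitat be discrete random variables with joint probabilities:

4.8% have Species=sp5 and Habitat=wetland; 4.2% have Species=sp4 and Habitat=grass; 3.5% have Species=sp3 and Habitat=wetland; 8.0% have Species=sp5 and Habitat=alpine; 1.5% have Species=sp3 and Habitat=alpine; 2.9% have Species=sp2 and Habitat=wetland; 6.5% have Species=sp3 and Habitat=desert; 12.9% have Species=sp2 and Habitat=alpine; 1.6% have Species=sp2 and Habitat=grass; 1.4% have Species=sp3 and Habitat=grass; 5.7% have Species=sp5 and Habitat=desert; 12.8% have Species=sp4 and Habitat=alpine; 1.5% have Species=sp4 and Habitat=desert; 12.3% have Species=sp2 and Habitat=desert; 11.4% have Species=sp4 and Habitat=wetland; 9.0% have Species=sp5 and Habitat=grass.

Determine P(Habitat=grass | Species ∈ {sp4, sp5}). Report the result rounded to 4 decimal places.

P(Species=sp4) = 0.042 + 0.114 + 0.015 + 0.128 = 0.299.
P(Species=sp5) = 0.090 + 0.048 + 0.057 + 0.080 = 0.275.
P(Species ∈ {sp4, sp5}) = 0.299 + 0.275 = 0.574; P(Habitat=grass, Species ∈ {sp4, sp5}) = 0.042 + 0.090 = 0.132.
P(Habitat=grass | Species ∈ {sp4, sp5}) = 0.132/0.574 = 0.2300.

0.2300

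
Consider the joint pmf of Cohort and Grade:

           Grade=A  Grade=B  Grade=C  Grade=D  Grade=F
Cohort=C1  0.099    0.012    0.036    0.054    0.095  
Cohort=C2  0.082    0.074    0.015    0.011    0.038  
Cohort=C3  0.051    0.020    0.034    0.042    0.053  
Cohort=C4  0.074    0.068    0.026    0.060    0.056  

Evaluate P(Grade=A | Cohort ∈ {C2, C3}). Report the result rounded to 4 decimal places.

0.3167

P(Cohort=C2) = 0.082 + 0.074 + 0.015 + 0.011 + 0.038 = 0.220.
P(Cohort=C3) = 0.051 + 0.020 + 0.034 + 0.042 + 0.053 = 0.200.
P(Cohort ∈ {C2, C3}) = 0.220 + 0.200 = 0.420; P(Grade=A, Cohort ∈ {C2, C3}) = 0.082 + 0.051 = 0.133.
P(Grade=A | Cohort ∈ {C2, C3}) = 0.133/0.420 = 0.3167.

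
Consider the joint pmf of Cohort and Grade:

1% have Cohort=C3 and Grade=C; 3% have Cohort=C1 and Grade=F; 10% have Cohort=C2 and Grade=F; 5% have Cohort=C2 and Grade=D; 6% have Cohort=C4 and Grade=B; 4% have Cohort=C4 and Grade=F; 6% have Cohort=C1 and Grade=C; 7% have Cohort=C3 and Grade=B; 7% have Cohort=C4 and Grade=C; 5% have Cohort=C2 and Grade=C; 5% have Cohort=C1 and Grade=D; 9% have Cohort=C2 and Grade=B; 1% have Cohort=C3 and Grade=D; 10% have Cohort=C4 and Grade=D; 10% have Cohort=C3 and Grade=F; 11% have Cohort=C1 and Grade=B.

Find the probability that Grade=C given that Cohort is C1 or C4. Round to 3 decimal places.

0.250

P(Cohort=C1) = 0.11 + 0.06 + 0.05 + 0.03 = 0.25.
P(Cohort=C4) = 0.06 + 0.07 + 0.10 + 0.04 = 0.27.
P(Cohort ∈ {C1, C4}) = 0.25 + 0.27 = 0.52; P(Grade=C, Cohort ∈ {C1, C4}) = 0.06 + 0.07 = 0.13.
P(Grade=C | Cohort ∈ {C1, C4}) = 0.13/0.52 = 0.250.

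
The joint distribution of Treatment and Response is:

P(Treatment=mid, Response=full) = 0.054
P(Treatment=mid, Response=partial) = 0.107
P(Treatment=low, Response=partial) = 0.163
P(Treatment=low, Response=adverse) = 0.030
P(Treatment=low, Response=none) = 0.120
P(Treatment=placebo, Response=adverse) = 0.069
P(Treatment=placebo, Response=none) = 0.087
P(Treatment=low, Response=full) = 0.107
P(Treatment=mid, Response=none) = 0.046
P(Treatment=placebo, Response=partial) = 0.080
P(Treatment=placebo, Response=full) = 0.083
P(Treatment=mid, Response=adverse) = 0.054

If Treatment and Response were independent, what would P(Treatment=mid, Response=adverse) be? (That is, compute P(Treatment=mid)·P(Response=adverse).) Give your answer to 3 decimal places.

P(Treatment=mid) = 0.046 + 0.107 + 0.054 + 0.054 = 0.261.
P(Response=adverse) = 0.069 + 0.030 + 0.054 = 0.153.
Product: 0.261 × 0.153 = 0.040.

0.040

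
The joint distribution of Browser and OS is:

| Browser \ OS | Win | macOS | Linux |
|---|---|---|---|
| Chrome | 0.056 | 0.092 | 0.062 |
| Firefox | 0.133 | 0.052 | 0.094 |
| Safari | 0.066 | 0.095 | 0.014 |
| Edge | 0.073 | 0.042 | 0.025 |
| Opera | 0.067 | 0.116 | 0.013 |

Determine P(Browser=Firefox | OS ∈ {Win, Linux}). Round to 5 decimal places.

P(OS=Win) = 0.056 + 0.133 + 0.066 + 0.073 + 0.067 = 0.395.
P(OS=Linux) = 0.062 + 0.094 + 0.014 + 0.025 + 0.013 = 0.208.
P(OS ∈ {Win, Linux}) = 0.395 + 0.208 = 0.603; P(Browser=Firefox, OS ∈ {Win, Linux}) = 0.133 + 0.094 = 0.227.
P(Browser=Firefox | OS ∈ {Win, Linux}) = 0.227/0.603 = 0.37645.

0.37645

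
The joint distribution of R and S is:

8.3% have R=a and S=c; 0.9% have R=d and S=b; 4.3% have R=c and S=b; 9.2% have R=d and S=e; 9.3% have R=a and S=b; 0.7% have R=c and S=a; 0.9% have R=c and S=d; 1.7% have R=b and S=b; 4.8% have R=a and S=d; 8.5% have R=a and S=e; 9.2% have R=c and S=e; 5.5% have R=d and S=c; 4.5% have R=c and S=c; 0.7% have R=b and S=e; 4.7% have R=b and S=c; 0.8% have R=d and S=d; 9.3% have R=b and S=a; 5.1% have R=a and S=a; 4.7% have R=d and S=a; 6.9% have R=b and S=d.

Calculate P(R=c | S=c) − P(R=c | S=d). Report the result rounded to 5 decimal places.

P(S=c) = 0.083 + 0.047 + 0.045 + 0.055 = 0.230; P(R=c | S=c) = 0.045/0.230 = 0.195652.
P(S=d) = 0.048 + 0.069 + 0.009 + 0.008 = 0.134; P(R=c | S=d) = 0.009/0.134 = 0.067164.
Difference = 0.12849.

0.12849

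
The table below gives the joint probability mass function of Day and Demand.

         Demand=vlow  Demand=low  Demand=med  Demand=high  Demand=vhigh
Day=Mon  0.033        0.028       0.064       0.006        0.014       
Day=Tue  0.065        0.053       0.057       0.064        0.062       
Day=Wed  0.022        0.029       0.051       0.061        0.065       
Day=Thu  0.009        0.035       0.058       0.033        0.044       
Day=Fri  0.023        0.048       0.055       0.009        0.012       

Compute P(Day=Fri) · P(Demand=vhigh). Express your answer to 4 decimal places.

P(Day=Fri) = 0.023 + 0.048 + 0.055 + 0.009 + 0.012 = 0.147.
P(Demand=vhigh) = 0.014 + 0.062 + 0.065 + 0.044 + 0.012 = 0.197.
Product: 0.147 × 0.197 = 0.0290.

0.0290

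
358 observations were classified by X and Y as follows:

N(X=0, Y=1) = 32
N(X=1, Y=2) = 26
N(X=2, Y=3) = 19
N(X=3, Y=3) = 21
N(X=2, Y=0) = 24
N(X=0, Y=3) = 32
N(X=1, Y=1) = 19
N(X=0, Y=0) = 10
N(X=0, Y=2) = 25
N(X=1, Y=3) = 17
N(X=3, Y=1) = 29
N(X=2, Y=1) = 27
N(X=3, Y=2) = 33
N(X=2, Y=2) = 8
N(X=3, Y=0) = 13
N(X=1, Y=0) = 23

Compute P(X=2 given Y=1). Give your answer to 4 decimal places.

Total with Y=1: 32 + 19 + 27 + 29 = 107.
P(X=2 | Y=1) = 27/107 = 0.2523.

0.2523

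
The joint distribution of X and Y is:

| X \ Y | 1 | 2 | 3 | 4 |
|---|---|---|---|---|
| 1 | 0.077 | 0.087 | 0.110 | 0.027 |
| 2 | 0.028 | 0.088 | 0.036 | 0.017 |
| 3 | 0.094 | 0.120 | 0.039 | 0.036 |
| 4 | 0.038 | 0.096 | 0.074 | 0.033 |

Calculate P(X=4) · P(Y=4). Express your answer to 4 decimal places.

P(X=4) = 0.038 + 0.096 + 0.074 + 0.033 = 0.241.
P(Y=4) = 0.027 + 0.017 + 0.036 + 0.033 = 0.113.
Product: 0.241 × 0.113 = 0.0272.

0.0272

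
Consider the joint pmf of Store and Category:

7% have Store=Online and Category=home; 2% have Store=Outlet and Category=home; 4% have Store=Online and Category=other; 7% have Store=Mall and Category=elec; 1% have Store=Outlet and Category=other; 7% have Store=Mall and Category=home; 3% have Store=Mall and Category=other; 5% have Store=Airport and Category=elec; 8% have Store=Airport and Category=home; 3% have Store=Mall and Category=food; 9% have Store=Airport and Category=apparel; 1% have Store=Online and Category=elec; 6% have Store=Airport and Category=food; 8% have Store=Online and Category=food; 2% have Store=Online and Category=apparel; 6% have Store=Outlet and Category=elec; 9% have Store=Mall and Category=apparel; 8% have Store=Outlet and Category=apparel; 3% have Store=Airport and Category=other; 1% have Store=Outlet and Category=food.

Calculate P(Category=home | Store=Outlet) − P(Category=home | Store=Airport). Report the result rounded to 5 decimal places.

P(Store=Outlet) = 0.01 + 0.08 + 0.06 + 0.02 + 0.01 = 0.18; P(Category=home | Store=Outlet) = 0.02/0.18 = 0.111111.
P(Store=Airport) = 0.06 + 0.09 + 0.05 + 0.08 + 0.03 = 0.31; P(Category=home | Store=Airport) = 0.08/0.31 = 0.258065.
Difference = -0.14695.

-0.14695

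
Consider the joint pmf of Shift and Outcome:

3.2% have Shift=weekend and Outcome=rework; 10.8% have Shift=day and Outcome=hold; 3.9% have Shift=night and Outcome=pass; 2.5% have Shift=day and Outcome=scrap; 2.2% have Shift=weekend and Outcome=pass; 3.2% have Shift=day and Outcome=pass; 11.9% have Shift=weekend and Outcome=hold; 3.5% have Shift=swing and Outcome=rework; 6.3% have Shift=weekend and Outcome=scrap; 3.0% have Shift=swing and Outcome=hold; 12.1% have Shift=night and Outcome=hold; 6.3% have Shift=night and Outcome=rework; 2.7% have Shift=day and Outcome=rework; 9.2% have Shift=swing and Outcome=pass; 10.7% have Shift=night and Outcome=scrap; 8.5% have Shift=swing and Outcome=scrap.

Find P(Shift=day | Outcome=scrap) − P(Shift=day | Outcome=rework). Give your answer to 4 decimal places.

P(Outcome=scrap) = 0.025 + 0.085 + 0.107 + 0.063 = 0.280; P(Shift=day | Outcome=scrap) = 0.025/0.280 = 0.08929.
P(Outcome=rework) = 0.027 + 0.035 + 0.063 + 0.032 = 0.157; P(Shift=day | Outcome=rework) = 0.027/0.157 = 0.17197.
Difference = -0.0827.

-0.0827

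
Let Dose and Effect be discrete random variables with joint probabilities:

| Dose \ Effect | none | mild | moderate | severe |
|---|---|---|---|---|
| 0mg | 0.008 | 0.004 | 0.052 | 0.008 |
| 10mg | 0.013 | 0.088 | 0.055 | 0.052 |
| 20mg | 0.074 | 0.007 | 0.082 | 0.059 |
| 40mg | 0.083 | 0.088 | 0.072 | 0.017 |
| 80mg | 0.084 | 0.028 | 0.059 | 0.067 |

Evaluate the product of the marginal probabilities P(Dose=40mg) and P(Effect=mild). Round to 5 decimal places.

0.05590

P(Dose=40mg) = 0.083 + 0.088 + 0.072 + 0.017 = 0.260.
P(Effect=mild) = 0.004 + 0.088 + 0.007 + 0.088 + 0.028 = 0.215.
Product: 0.260 × 0.215 = 0.05590.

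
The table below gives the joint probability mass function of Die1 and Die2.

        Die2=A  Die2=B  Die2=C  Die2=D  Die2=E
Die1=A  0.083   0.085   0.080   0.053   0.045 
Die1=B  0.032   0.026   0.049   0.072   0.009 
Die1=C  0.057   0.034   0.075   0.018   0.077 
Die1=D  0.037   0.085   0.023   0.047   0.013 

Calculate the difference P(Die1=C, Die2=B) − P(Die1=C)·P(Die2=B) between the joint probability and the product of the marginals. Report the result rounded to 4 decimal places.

-0.0260

P(Die1=C) = 0.057 + 0.034 + 0.075 + 0.018 + 0.077 = 0.261.
P(Die2=B) = 0.085 + 0.026 + 0.034 + 0.085 = 0.230.
P(Die1=C, Die2=B) − P(Die1=C)P(Die2=B) = 0.034 − 0.261×0.230 = -0.0260.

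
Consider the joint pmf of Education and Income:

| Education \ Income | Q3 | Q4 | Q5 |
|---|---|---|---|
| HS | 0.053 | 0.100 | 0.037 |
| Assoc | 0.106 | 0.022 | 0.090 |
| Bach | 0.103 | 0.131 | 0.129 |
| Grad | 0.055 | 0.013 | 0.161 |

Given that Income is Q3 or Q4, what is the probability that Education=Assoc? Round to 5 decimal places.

P(Income=Q3) = 0.053 + 0.106 + 0.103 + 0.055 = 0.317.
P(Income=Q4) = 0.100 + 0.022 + 0.131 + 0.013 = 0.266.
P(Income ∈ {Q3, Q4}) = 0.317 + 0.266 = 0.583; P(Education=Assoc, Income ∈ {Q3, Q4}) = 0.106 + 0.022 = 0.128.
P(Education=Assoc | Income ∈ {Q3, Q4}) = 0.128/0.583 = 0.21955.

0.21955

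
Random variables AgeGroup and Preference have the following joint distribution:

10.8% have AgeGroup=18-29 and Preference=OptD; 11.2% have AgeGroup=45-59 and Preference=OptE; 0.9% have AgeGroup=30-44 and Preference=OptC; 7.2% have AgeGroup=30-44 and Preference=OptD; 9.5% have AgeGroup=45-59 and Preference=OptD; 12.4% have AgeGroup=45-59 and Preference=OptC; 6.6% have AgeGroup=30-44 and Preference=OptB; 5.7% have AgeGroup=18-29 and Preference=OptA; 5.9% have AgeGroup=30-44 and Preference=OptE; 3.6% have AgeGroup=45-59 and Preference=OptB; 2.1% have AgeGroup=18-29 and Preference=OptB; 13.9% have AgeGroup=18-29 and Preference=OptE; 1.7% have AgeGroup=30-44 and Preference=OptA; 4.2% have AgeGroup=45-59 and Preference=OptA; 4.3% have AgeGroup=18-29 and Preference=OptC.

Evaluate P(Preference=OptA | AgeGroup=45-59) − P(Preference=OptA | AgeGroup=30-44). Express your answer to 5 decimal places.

0.02646

P(AgeGroup=45-59) = 0.042 + 0.036 + 0.124 + 0.095 + 0.112 = 0.409; P(Preference=OptA | AgeGroup=45-59) = 0.042/0.409 = 0.102689.
P(AgeGroup=30-44) = 0.017 + 0.066 + 0.009 + 0.072 + 0.059 = 0.223; P(Preference=OptA | AgeGroup=30-44) = 0.017/0.223 = 0.076233.
Difference = 0.02646.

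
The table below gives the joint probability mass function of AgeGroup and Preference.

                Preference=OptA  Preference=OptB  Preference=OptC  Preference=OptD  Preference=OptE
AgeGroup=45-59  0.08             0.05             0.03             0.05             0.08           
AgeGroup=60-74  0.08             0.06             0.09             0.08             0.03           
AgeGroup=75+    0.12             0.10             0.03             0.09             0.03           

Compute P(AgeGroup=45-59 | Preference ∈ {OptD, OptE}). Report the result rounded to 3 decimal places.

0.361

P(Preference=OptD) = 0.05 + 0.08 + 0.09 = 0.22.
P(Preference=OptE) = 0.08 + 0.03 + 0.03 = 0.14.
P(Preference ∈ {OptD, OptE}) = 0.22 + 0.14 = 0.36; P(AgeGroup=45-59, Preference ∈ {OptD, OptE}) = 0.05 + 0.08 = 0.13.
P(AgeGroup=45-59 | Preference ∈ {OptD, OptE}) = 0.13/0.36 = 0.361.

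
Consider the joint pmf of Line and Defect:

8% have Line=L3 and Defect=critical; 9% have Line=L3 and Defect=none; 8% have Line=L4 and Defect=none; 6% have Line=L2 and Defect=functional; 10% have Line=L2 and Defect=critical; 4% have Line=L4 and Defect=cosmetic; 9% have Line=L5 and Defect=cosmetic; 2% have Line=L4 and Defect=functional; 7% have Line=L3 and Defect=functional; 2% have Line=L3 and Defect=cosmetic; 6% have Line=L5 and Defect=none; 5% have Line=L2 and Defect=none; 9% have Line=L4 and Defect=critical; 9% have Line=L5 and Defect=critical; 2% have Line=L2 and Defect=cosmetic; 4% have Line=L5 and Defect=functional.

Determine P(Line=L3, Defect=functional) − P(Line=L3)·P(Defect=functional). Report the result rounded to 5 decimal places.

0.02060

P(Line=L3) = 0.09 + 0.02 + 0.07 + 0.08 = 0.26.
P(Defect=functional) = 0.06 + 0.07 + 0.02 + 0.04 = 0.19.
P(Line=L3, Defect=functional) − P(Line=L3)P(Defect=functional) = 0.07 − 0.26×0.19 = 0.02060.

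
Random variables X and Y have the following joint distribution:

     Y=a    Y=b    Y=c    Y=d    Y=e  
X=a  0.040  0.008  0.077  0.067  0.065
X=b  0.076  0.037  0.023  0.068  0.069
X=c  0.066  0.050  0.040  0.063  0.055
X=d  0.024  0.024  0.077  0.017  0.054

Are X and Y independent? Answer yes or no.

P(X=b) = 0.273 and P(Y=c) = 0.217, so their product is 0.05924, but P(X=b, Y=c) = 0.023. Since these differ, X and Y are not independent.

no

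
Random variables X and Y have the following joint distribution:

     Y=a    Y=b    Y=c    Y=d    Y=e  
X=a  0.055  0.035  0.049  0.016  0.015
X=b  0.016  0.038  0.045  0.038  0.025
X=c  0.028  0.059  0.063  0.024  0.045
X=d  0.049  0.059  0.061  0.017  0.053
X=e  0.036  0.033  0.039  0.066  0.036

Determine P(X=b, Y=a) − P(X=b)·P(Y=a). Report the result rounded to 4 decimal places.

P(X=b) = 0.016 + 0.038 + 0.045 + 0.038 + 0.025 = 0.162.
P(Y=a) = 0.055 + 0.016 + 0.028 + 0.049 + 0.036 = 0.184.
P(X=b, Y=a) − P(X=b)P(Y=a) = 0.016 − 0.162×0.184 = -0.0138.

-0.0138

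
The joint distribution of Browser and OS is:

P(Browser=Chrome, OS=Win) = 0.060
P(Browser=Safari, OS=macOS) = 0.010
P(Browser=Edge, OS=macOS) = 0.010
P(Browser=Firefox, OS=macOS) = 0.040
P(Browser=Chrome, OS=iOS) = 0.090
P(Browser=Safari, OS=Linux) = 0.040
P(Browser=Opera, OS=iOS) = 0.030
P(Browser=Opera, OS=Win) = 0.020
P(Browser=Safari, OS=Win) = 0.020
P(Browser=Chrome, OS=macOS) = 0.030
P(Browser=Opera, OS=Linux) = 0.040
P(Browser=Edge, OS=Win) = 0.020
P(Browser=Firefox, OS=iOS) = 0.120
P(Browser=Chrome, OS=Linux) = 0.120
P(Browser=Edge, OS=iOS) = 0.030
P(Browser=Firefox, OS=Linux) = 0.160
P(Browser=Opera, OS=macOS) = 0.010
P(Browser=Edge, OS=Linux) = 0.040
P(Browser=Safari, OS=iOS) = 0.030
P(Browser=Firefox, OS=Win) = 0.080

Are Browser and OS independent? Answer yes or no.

Every cell satisfies P(Browser,OS) = P(Browser)·P(OS). For instance P(Browser=Chrome) = 0.300, P(OS=iOS) = 0.300, and 0.300×0.300 = 0.090 matches the joint entry. So Browser and OS are independent.

yes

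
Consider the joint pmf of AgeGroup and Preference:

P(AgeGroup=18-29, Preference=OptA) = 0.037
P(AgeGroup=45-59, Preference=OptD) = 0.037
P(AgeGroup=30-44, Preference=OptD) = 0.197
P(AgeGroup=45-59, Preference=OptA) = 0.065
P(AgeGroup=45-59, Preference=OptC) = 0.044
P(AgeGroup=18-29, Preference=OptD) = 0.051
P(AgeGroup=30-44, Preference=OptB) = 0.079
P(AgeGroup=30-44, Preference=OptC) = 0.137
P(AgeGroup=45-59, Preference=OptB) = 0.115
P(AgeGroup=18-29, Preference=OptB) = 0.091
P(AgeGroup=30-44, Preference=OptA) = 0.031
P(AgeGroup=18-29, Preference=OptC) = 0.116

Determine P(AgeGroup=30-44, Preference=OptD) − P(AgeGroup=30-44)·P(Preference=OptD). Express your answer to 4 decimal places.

P(AgeGroup=30-44) = 0.031 + 0.079 + 0.137 + 0.197 = 0.444.
P(Preference=OptD) = 0.051 + 0.197 + 0.037 = 0.285.
P(AgeGroup=30-44, Preference=OptD) − P(AgeGroup=30-44)P(Preference=OptD) = 0.197 − 0.444×0.285 = 0.0705.

0.0705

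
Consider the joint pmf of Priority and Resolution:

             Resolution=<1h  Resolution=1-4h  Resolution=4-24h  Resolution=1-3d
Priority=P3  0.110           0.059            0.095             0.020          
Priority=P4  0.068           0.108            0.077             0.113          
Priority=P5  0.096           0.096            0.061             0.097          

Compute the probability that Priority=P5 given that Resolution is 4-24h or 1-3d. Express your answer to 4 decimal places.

0.3413

P(Resolution=4-24h) = 0.095 + 0.077 + 0.061 = 0.233.
P(Resolution=1-3d) = 0.020 + 0.113 + 0.097 = 0.230.
P(Resolution ∈ {4-24h, 1-3d}) = 0.233 + 0.230 = 0.463; P(Priority=P5, Resolution ∈ {4-24h, 1-3d}) = 0.061 + 0.097 = 0.158.
P(Priority=P5 | Resolution ∈ {4-24h, 1-3d}) = 0.158/0.463 = 0.3413.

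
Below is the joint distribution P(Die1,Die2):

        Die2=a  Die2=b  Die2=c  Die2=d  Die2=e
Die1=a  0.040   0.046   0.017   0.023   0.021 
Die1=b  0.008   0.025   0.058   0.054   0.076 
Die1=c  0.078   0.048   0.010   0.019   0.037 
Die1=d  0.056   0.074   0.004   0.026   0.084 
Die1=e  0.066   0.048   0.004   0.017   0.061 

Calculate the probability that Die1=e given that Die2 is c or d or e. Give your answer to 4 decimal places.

P(Die2=c) = 0.017 + 0.058 + 0.010 + 0.004 + 0.004 = 0.093.
P(Die2=d) = 0.023 + 0.054 + 0.019 + 0.026 + 0.017 = 0.139.
P(Die2=e) = 0.021 + 0.076 + 0.037 + 0.084 + 0.061 = 0.279.
P(Die2 ∈ {c, d, e}) = 0.093 + 0.139 + 0.279 = 0.511; P(Die1=e, Die2 ∈ {c, d, e}) = 0.004 + 0.017 + 0.061 = 0.082.
P(Die1=e | Die2 ∈ {c, d, e}) = 0.082/0.511 = 0.1605.

0.1605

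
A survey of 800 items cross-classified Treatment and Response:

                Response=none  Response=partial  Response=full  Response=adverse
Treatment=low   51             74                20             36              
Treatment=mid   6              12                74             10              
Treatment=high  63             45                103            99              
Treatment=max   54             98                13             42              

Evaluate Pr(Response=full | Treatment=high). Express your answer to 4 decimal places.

Total with Treatment=high: 63 + 45 + 103 + 99 = 310.
P(Response=full | Treatment=high) = 103/310 = 0.3323.

0.3323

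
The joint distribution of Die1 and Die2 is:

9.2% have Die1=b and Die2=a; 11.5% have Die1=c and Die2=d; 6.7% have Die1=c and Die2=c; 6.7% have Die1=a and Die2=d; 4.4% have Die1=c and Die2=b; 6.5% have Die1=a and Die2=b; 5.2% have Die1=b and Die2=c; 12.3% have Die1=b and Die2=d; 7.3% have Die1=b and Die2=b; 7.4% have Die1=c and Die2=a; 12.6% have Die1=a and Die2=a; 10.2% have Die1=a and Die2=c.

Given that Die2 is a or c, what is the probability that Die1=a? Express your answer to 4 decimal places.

0.4444

P(Die2=a) = 0.126 + 0.092 + 0.074 = 0.292.
P(Die2=c) = 0.102 + 0.052 + 0.067 = 0.221.
P(Die2 ∈ {a, c}) = 0.292 + 0.221 = 0.513; P(Die1=a, Die2 ∈ {a, c}) = 0.126 + 0.102 = 0.228.
P(Die1=a | Die2 ∈ {a, c}) = 0.228/0.513 = 0.4444.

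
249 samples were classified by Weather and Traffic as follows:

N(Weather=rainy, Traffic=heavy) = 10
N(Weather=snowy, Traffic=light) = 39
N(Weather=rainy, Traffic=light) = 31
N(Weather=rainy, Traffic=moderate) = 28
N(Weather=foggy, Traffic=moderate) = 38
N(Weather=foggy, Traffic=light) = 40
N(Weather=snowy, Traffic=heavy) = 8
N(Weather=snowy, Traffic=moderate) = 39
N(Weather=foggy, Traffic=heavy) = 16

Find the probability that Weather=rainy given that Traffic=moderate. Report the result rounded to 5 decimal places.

0.26667

Total with Traffic=moderate: 28 + 39 + 38 = 105.
P(Weather=rainy | Traffic=moderate) = 28/105 = 0.26667.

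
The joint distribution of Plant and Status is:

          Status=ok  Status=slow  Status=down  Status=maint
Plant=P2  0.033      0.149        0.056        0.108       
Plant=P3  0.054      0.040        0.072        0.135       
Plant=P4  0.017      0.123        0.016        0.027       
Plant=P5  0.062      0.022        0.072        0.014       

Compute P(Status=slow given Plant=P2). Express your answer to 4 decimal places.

P(Plant=P2) = 0.033 + 0.149 + 0.056 + 0.108 = 0.346.
P(Status=slow | Plant=P2) = 0.149/0.346 = 0.4306.

0.4306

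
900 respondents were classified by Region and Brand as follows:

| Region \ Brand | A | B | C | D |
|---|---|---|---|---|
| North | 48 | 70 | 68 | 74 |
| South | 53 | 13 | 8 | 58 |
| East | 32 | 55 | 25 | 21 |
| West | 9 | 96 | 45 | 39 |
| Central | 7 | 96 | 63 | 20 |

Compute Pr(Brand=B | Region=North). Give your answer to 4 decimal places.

0.2692

Total with Region=North: 48 + 70 + 68 + 74 = 260.
P(Brand=B | Region=North) = 70/260 = 0.2692.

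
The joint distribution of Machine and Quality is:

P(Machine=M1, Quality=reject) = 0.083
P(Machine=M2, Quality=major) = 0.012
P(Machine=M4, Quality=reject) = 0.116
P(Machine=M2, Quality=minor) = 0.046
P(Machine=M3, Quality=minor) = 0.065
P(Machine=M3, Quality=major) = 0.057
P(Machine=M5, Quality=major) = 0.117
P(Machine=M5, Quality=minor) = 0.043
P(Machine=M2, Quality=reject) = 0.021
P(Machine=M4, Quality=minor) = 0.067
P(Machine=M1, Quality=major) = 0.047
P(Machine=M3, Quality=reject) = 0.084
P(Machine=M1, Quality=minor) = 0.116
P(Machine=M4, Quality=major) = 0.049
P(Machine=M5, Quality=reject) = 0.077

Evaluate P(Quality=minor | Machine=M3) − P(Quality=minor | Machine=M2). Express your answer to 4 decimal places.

-0.2667

P(Machine=M3) = 0.065 + 0.057 + 0.084 = 0.206; P(Quality=minor | Machine=M3) = 0.065/0.206 = 0.31553.
P(Machine=M2) = 0.046 + 0.012 + 0.021 = 0.079; P(Quality=minor | Machine=M2) = 0.046/0.079 = 0.58228.
Difference = -0.2667.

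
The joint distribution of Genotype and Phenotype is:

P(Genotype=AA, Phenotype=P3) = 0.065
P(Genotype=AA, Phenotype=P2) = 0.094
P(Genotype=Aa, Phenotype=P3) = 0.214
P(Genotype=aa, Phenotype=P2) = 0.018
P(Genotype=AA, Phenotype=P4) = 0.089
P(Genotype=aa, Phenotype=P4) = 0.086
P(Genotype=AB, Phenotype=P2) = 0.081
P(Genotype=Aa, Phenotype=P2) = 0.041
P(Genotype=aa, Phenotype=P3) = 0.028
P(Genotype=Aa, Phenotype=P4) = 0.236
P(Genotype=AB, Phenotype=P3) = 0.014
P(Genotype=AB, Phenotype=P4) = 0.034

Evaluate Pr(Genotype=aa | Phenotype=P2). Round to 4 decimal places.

P(Phenotype=P2) = 0.094 + 0.041 + 0.018 + 0.081 = 0.234.
P(Genotype=aa | Phenotype=P2) = 0.018/0.234 = 0.0769.

0.0769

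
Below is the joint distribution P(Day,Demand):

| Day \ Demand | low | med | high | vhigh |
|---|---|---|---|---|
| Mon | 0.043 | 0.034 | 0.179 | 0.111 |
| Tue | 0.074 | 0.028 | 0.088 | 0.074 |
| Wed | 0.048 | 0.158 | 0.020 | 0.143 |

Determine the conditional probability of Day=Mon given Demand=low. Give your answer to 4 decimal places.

0.2606

P(Demand=low) = 0.043 + 0.074 + 0.048 = 0.165.
P(Day=Mon | Demand=low) = 0.043/0.165 = 0.2606.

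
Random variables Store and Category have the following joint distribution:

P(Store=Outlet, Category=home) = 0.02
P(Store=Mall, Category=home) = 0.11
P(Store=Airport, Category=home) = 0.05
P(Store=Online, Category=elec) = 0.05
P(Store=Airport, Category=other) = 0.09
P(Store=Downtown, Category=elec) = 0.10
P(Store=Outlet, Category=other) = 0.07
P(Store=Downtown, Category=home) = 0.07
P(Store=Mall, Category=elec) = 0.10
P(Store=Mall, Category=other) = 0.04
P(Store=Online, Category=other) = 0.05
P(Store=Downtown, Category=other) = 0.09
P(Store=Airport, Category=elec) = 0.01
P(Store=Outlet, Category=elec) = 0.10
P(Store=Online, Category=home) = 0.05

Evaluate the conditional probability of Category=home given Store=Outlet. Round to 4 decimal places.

0.1053

P(Store=Outlet) = 0.10 + 0.02 + 0.07 = 0.19.
P(Category=home | Store=Outlet) = 0.02/0.19 = 0.1053.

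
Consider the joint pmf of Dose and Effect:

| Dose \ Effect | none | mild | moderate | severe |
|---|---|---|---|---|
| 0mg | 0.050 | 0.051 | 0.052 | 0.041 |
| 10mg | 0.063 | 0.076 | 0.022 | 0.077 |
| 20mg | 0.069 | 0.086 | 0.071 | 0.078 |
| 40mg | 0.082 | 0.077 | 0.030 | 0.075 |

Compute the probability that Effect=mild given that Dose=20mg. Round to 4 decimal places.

0.2829

P(Dose=20mg) = 0.069 + 0.086 + 0.071 + 0.078 = 0.304.
P(Effect=mild | Dose=20mg) = 0.086/0.304 = 0.2829.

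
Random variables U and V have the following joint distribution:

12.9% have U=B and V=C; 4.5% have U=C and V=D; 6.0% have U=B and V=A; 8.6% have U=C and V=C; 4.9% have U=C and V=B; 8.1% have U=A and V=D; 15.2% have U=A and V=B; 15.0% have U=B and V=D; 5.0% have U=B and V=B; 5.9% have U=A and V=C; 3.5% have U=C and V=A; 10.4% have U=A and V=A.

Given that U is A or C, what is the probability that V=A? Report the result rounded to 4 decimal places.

0.2275

P(U=A) = 0.104 + 0.152 + 0.059 + 0.081 = 0.396.
P(U=C) = 0.035 + 0.049 + 0.086 + 0.045 = 0.215.
P(U ∈ {A, C}) = 0.396 + 0.215 = 0.611; P(V=A, U ∈ {A, C}) = 0.104 + 0.035 = 0.139.
P(V=A | U ∈ {A, C}) = 0.139/0.611 = 0.2275.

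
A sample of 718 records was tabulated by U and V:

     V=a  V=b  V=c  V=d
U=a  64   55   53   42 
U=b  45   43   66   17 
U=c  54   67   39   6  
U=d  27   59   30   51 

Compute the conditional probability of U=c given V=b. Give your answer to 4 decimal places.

0.2991

Total with V=b: 55 + 43 + 67 + 59 = 224.
P(U=c | V=b) = 67/224 = 0.2991.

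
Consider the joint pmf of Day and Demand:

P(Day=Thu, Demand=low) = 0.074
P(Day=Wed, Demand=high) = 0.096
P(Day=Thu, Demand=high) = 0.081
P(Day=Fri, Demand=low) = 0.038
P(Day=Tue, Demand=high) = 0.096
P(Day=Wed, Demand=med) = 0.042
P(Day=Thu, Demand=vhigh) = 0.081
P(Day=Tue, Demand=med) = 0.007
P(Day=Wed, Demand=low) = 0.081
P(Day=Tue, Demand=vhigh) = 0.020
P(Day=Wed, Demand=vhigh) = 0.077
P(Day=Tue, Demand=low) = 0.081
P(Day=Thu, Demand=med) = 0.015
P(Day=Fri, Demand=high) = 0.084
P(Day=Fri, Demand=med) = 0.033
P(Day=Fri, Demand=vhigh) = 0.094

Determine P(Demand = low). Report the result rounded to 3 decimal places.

P(Demand=low) = 0.081 + 0.081 + 0.074 + 0.038 = 0.274.

0.274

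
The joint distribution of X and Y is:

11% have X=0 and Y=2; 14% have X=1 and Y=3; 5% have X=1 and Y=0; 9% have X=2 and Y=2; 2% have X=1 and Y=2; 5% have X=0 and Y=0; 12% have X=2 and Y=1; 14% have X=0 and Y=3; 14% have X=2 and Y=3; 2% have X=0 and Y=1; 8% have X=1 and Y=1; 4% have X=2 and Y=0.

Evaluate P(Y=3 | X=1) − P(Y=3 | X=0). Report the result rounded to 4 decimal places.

P(X=1) = 0.05 + 0.08 + 0.02 + 0.14 = 0.29; P(Y=3 | X=1) = 0.14/0.29 = 0.48276.
P(X=0) = 0.05 + 0.02 + 0.11 + 0.14 = 0.32; P(Y=3 | X=0) = 0.14/0.32 = 0.43750.
Difference = 0.0453.

0.0453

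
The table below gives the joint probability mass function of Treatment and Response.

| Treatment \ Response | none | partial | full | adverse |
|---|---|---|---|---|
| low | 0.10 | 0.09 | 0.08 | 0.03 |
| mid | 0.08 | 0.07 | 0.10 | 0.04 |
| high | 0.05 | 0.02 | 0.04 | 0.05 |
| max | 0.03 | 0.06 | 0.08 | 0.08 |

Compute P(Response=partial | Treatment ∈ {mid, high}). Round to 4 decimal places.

P(Treatment=mid) = 0.08 + 0.07 + 0.10 + 0.04 = 0.29.
P(Treatment=high) = 0.05 + 0.02 + 0.04 + 0.05 = 0.16.
P(Treatment ∈ {mid, high}) = 0.29 + 0.16 = 0.45; P(Response=partial, Treatment ∈ {mid, high}) = 0.07 + 0.02 = 0.09.
P(Response=partial | Treatment ∈ {mid, high}) = 0.09/0.45 = 0.2000.

0.2000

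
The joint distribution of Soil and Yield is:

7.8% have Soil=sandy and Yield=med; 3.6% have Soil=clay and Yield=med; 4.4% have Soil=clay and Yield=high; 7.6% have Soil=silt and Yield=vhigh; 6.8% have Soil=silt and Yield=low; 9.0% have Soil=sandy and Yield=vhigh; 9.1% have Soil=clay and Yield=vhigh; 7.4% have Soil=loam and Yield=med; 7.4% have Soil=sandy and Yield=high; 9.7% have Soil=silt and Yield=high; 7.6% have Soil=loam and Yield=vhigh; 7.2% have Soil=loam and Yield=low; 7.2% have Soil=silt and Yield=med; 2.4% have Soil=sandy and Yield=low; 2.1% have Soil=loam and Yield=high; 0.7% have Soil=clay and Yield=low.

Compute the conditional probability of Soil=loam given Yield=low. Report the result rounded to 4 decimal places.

0.4211

P(Yield=low) = 0.024 + 0.072 + 0.007 + 0.068 = 0.171.
P(Soil=loam | Yield=low) = 0.072/0.171 = 0.4211.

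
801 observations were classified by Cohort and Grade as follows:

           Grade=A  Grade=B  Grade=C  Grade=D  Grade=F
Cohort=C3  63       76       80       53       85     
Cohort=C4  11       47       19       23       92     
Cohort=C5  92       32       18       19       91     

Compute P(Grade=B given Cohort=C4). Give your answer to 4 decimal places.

Total with Cohort=C4: 11 + 47 + 19 + 23 + 92 = 192.
P(Grade=B | Cohort=C4) = 47/192 = 0.2448.

0.2448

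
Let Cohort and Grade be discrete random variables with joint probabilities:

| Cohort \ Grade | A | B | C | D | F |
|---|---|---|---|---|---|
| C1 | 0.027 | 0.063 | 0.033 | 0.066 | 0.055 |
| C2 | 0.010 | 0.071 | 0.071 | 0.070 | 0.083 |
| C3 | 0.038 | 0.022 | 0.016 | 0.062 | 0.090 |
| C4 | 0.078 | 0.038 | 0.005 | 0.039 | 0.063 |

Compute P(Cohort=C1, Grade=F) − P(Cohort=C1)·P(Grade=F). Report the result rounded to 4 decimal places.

-0.0160

P(Cohort=C1) = 0.027 + 0.063 + 0.033 + 0.066 + 0.055 = 0.244.
P(Grade=F) = 0.055 + 0.083 + 0.090 + 0.063 = 0.291.
P(Cohort=C1, Grade=F) − P(Cohort=C1)P(Grade=F) = 0.055 − 0.244×0.291 = -0.0160.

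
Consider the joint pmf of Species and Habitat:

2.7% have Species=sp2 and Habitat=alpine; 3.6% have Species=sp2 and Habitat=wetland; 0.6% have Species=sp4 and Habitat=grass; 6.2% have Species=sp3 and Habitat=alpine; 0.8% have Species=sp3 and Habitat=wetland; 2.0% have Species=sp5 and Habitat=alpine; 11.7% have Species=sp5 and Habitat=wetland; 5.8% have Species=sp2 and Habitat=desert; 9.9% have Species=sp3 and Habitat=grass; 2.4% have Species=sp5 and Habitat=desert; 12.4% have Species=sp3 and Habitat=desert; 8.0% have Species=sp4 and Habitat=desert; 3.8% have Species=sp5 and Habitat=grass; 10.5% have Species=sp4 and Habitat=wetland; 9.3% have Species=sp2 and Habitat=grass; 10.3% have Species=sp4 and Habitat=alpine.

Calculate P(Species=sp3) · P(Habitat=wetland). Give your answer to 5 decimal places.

P(Species=sp3) = 0.099 + 0.008 + 0.124 + 0.062 = 0.293.
P(Habitat=wetland) = 0.036 + 0.008 + 0.105 + 0.117 = 0.266.
Product: 0.293 × 0.266 = 0.07794.

0.07794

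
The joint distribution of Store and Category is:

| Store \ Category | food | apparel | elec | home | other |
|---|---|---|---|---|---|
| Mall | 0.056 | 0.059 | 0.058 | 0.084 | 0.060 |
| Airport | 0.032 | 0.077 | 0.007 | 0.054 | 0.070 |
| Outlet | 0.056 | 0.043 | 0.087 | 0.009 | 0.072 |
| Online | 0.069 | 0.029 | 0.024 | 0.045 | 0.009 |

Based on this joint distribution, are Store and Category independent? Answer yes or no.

P(Store=Outlet) = 0.267 and P(Category=home) = 0.192, so their product is 0.05126, but P(Store=Outlet, Category=home) = 0.009. Since these differ, Store and Category are not independent.

no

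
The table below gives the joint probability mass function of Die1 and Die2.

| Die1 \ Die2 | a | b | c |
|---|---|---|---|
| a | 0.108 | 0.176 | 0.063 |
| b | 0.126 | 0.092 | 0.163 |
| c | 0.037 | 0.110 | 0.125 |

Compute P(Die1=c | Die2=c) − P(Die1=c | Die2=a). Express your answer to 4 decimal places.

P(Die2=c) = 0.063 + 0.163 + 0.125 = 0.351; P(Die1=c | Die2=c) = 0.125/0.351 = 0.35613.
P(Die2=a) = 0.108 + 0.126 + 0.037 = 0.271; P(Die1=c | Die2=a) = 0.037/0.271 = 0.13653.
Difference = 0.2196.

0.2196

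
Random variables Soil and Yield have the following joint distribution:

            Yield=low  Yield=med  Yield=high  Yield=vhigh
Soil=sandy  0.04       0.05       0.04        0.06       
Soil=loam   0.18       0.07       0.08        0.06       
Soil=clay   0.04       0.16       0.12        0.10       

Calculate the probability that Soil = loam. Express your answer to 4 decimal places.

P(Soil=loam) = 0.18 + 0.07 + 0.08 + 0.06 = 0.39.

0.3900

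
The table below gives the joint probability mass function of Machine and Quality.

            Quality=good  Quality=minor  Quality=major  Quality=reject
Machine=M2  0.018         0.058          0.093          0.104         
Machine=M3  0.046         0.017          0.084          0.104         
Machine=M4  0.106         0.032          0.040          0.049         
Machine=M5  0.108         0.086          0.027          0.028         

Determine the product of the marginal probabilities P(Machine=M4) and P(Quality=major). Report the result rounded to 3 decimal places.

0.055

P(Machine=M4) = 0.106 + 0.032 + 0.040 + 0.049 = 0.227.
P(Quality=major) = 0.093 + 0.084 + 0.040 + 0.027 = 0.244.
Product: 0.227 × 0.244 = 0.055.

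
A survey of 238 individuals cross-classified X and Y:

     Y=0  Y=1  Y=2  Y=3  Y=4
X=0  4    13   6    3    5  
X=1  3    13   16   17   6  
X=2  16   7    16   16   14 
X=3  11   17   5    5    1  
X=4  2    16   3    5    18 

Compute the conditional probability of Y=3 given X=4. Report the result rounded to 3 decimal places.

0.114

Total with X=4: 2 + 16 + 3 + 5 + 18 = 44.
P(Y=3 | X=4) = 5/44 = 0.114.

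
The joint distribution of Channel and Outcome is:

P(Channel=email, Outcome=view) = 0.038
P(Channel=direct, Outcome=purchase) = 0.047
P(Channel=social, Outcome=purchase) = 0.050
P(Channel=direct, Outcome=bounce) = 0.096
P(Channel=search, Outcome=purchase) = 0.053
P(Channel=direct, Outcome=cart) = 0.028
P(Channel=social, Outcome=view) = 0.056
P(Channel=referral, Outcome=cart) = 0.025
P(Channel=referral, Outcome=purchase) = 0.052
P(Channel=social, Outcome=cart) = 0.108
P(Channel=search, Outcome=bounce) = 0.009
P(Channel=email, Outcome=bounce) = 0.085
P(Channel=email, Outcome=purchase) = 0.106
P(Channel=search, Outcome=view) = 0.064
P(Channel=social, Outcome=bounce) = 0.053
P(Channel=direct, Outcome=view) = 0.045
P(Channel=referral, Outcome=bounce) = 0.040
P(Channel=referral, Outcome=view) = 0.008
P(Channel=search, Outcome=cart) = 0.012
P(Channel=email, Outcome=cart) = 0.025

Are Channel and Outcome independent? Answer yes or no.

no

P(Channel=social) = 0.267 and P(Outcome=cart) = 0.198, so their product is 0.05287, but P(Channel=social, Outcome=cart) = 0.108. Since these differ, Channel and Outcome are not independent.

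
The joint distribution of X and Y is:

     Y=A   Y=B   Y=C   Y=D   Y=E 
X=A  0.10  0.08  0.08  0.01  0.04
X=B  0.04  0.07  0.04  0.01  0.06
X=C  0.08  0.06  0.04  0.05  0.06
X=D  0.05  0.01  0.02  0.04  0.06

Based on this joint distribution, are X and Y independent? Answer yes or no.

no

P(X=D) = 0.18 and P(Y=B) = 0.22, so their product is 0.0396, but P(X=D, Y=B) = 0.01. Since these differ, X and Y are not independent.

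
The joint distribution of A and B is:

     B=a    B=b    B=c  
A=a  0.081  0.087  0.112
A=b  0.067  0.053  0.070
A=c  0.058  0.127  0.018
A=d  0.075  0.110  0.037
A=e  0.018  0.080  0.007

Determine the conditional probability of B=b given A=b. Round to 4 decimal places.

P(A=b) = 0.067 + 0.053 + 0.070 = 0.190.
P(B=b | A=b) = 0.053/0.190 = 0.2789.

0.2789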